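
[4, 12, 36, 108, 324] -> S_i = 4*3^i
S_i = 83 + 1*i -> [83, 84, 85, 86, 87]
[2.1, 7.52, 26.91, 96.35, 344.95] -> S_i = 2.10*3.58^i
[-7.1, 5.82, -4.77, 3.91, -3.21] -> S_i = -7.10*(-0.82)^i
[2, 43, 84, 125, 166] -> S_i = 2 + 41*i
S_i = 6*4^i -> [6, 24, 96, 384, 1536]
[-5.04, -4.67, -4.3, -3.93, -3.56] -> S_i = -5.04 + 0.37*i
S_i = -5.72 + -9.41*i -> [-5.72, -15.13, -24.54, -33.95, -43.36]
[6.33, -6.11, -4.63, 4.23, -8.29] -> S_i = Random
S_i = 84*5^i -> [84, 420, 2100, 10500, 52500]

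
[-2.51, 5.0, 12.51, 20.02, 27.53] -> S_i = -2.51 + 7.51*i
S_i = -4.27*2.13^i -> [-4.27, -9.1, -19.37, -41.26, -87.89]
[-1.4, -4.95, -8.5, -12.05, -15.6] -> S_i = -1.40 + -3.55*i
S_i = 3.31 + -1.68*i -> [3.31, 1.63, -0.05, -1.73, -3.41]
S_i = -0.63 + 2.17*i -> [-0.63, 1.54, 3.71, 5.88, 8.05]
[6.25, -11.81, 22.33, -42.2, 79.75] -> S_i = 6.25*(-1.89)^i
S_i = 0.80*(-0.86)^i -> [0.8, -0.69, 0.59, -0.51, 0.44]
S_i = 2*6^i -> [2, 12, 72, 432, 2592]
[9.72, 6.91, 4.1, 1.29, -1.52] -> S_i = 9.72 + -2.81*i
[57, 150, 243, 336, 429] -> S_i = 57 + 93*i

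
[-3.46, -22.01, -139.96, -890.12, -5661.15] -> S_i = -3.46*6.36^i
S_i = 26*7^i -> [26, 182, 1274, 8918, 62426]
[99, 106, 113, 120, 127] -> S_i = 99 + 7*i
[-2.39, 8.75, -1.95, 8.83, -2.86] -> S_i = Random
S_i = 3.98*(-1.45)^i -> [3.98, -5.77, 8.37, -12.13, 17.59]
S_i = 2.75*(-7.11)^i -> [2.75, -19.55, 139.02, -988.42, 7027.67]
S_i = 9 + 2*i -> [9, 11, 13, 15, 17]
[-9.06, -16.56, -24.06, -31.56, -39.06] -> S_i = -9.06 + -7.50*i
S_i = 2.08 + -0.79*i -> [2.08, 1.29, 0.5, -0.29, -1.08]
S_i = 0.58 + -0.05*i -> [0.58, 0.53, 0.48, 0.43, 0.38]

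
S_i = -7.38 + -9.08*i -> [-7.38, -16.46, -25.54, -34.62, -43.7]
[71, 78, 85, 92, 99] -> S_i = 71 + 7*i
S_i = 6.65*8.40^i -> [6.65, 55.86, 469.22, 3941.48, 33108.45]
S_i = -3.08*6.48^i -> [-3.08, -19.96, -129.33, -838.06, -5430.64]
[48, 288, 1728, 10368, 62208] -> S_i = 48*6^i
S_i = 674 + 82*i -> [674, 756, 838, 920, 1002]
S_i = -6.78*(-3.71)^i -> [-6.78, 25.15, -93.32, 346.22, -1284.47]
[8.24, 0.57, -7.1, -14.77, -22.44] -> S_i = 8.24 + -7.67*i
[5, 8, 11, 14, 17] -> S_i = 5 + 3*i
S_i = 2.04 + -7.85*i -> [2.04, -5.81, -13.66, -21.51, -29.36]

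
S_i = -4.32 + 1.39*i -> [-4.32, -2.93, -1.54, -0.15, 1.24]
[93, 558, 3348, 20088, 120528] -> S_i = 93*6^i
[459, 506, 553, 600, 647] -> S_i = 459 + 47*i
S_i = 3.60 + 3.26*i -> [3.6, 6.86, 10.12, 13.38, 16.64]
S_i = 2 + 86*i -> [2, 88, 174, 260, 346]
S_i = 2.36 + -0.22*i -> [2.36, 2.14, 1.92, 1.7, 1.48]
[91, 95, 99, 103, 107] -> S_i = 91 + 4*i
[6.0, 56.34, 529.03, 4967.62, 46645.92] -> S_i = 6.00*9.39^i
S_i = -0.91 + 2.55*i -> [-0.91, 1.64, 4.19, 6.74, 9.29]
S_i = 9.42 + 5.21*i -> [9.42, 14.63, 19.84, 25.05, 30.26]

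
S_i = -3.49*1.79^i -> [-3.49, -6.25, -11.18, -20.02, -35.83]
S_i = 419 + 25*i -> [419, 444, 469, 494, 519]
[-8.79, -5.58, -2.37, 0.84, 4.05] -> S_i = -8.79 + 3.21*i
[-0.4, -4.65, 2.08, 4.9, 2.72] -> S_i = Random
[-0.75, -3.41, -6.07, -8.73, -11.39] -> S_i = -0.75 + -2.66*i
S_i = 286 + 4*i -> [286, 290, 294, 298, 302]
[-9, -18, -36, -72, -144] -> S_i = -9*2^i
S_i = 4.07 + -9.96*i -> [4.07, -5.89, -15.85, -25.81, -35.77]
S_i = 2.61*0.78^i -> [2.61, 2.04, 1.59, 1.24, 0.97]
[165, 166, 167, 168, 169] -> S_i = 165 + 1*i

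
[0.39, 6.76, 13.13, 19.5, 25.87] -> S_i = 0.39 + 6.37*i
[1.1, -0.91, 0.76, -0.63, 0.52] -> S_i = 1.10*(-0.83)^i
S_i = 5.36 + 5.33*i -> [5.36, 10.69, 16.02, 21.35, 26.68]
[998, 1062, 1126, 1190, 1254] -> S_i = 998 + 64*i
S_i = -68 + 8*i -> [-68, -60, -52, -44, -36]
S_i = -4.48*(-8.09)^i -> [-4.48, 36.24, -293.21, 2372.05, -19189.87]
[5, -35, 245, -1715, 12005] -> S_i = 5*-7^i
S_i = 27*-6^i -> [27, -162, 972, -5832, 34992]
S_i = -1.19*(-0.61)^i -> [-1.19, 0.73, -0.44, 0.27, -0.16]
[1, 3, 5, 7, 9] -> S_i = 1 + 2*i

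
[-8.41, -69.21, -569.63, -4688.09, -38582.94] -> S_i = -8.41*8.23^i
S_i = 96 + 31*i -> [96, 127, 158, 189, 220]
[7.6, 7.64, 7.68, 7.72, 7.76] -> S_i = 7.60 + 0.04*i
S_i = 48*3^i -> [48, 144, 432, 1296, 3888]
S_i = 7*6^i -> [7, 42, 252, 1512, 9072]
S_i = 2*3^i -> [2, 6, 18, 54, 162]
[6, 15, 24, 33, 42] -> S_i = 6 + 9*i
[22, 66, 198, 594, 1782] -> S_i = 22*3^i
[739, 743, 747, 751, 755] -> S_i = 739 + 4*i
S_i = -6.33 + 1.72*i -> [-6.33, -4.61, -2.89, -1.17, 0.55]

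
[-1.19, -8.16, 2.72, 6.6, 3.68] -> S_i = Random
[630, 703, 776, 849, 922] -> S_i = 630 + 73*i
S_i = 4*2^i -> [4, 8, 16, 32, 64]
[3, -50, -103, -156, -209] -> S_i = 3 + -53*i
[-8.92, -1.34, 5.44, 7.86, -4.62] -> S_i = Random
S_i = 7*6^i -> [7, 42, 252, 1512, 9072]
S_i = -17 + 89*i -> [-17, 72, 161, 250, 339]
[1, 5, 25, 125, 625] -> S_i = 1*5^i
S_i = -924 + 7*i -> [-924, -917, -910, -903, -896]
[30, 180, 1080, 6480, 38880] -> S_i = 30*6^i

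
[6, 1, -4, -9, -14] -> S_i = 6 + -5*i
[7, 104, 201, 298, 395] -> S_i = 7 + 97*i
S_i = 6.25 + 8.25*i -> [6.25, 14.5, 22.75, 31.0, 39.25]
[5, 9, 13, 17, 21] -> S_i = 5 + 4*i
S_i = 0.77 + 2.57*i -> [0.77, 3.34, 5.91, 8.48, 11.05]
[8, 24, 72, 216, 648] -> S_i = 8*3^i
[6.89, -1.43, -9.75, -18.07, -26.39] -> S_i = 6.89 + -8.32*i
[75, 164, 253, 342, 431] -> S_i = 75 + 89*i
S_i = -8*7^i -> [-8, -56, -392, -2744, -19208]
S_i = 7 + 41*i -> [7, 48, 89, 130, 171]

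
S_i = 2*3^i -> [2, 6, 18, 54, 162]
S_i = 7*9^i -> [7, 63, 567, 5103, 45927]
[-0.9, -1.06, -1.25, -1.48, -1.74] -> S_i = -0.90*1.18^i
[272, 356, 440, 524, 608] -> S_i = 272 + 84*i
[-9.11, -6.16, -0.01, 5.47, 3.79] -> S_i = Random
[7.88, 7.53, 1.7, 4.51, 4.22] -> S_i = Random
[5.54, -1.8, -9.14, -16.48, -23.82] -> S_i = 5.54 + -7.34*i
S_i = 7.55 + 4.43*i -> [7.55, 11.98, 16.41, 20.84, 25.27]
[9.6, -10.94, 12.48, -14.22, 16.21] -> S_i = 9.60*(-1.14)^i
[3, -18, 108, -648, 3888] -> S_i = 3*-6^i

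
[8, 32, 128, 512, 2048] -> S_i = 8*4^i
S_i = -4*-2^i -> [-4, 8, -16, 32, -64]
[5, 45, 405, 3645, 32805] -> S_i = 5*9^i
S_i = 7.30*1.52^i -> [7.3, 11.1, 16.87, 25.64, 38.97]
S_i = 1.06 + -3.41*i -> [1.06, -2.35, -5.76, -9.17, -12.58]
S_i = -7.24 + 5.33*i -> [-7.24, -1.91, 3.42, 8.75, 14.08]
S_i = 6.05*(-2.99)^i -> [6.05, -18.09, 54.09, -161.72, 483.55]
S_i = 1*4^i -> [1, 4, 16, 64, 256]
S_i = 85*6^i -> [85, 510, 3060, 18360, 110160]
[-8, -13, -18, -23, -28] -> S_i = -8 + -5*i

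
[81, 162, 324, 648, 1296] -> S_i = 81*2^i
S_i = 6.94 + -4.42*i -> [6.94, 2.52, -1.9, -6.32, -10.74]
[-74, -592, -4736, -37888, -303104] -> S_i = -74*8^i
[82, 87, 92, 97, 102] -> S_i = 82 + 5*i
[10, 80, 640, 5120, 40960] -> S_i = 10*8^i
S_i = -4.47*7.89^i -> [-4.47, -35.27, -278.27, -2195.53, -17322.7]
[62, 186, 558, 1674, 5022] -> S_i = 62*3^i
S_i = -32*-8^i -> [-32, 256, -2048, 16384, -131072]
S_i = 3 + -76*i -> [3, -73, -149, -225, -301]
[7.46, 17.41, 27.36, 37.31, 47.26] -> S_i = 7.46 + 9.95*i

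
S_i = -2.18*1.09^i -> [-2.18, -2.38, -2.59, -2.82, -3.08]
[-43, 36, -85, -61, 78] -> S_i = Random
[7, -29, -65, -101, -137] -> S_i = 7 + -36*i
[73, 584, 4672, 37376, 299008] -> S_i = 73*8^i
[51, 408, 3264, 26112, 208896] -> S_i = 51*8^i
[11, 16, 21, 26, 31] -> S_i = 11 + 5*i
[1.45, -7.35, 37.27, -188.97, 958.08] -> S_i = 1.45*(-5.07)^i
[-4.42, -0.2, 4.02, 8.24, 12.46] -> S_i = -4.42 + 4.22*i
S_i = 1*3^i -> [1, 3, 9, 27, 81]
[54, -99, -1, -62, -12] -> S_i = Random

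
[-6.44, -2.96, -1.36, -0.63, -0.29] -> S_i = -6.44*0.46^i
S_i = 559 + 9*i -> [559, 568, 577, 586, 595]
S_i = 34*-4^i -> [34, -136, 544, -2176, 8704]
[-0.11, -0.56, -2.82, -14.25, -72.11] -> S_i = -0.11*5.06^i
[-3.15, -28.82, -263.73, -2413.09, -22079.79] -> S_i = -3.15*9.15^i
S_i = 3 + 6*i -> [3, 9, 15, 21, 27]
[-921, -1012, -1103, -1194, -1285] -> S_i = -921 + -91*i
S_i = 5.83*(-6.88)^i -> [5.83, -40.11, 275.96, -1898.6, 13062.38]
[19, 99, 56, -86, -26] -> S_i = Random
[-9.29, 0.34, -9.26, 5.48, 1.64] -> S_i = Random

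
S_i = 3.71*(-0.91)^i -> [3.71, -3.38, 3.07, -2.8, 2.54]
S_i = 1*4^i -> [1, 4, 16, 64, 256]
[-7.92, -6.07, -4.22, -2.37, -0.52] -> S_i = -7.92 + 1.85*i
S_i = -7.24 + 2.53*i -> [-7.24, -4.71, -2.18, 0.35, 2.88]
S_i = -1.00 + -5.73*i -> [-1.0, -6.73, -12.46, -18.19, -23.92]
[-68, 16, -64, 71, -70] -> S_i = Random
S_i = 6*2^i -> [6, 12, 24, 48, 96]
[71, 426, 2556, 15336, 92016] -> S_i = 71*6^i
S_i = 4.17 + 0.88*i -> [4.17, 5.05, 5.93, 6.81, 7.69]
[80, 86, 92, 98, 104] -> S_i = 80 + 6*i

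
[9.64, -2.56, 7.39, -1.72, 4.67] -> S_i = Random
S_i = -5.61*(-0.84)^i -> [-5.61, 4.71, -3.96, 3.33, -2.79]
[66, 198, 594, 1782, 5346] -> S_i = 66*3^i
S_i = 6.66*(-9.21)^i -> [6.66, -61.34, 564.93, -5202.99, 47919.55]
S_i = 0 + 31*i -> [0, 31, 62, 93, 124]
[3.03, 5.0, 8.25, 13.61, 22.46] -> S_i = 3.03*1.65^i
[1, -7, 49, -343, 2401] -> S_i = 1*-7^i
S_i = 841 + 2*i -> [841, 843, 845, 847, 849]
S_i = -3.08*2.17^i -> [-3.08, -6.68, -14.5, -31.47, -68.3]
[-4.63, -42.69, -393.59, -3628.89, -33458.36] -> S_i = -4.63*9.22^i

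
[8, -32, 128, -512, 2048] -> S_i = 8*-4^i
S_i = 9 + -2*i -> [9, 7, 5, 3, 1]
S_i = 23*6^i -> [23, 138, 828, 4968, 29808]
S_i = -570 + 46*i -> [-570, -524, -478, -432, -386]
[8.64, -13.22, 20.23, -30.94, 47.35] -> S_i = 8.64*(-1.53)^i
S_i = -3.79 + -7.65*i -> [-3.79, -11.44, -19.09, -26.74, -34.39]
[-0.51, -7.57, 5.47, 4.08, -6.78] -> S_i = Random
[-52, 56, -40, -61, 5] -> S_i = Random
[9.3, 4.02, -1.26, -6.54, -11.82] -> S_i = 9.30 + -5.28*i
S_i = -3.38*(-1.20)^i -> [-3.38, 4.06, -4.87, 5.84, -7.01]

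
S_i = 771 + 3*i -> [771, 774, 777, 780, 783]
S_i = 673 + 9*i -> [673, 682, 691, 700, 709]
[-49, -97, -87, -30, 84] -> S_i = Random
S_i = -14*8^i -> [-14, -112, -896, -7168, -57344]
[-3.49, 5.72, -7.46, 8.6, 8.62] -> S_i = Random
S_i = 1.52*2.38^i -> [1.52, 3.62, 8.61, 20.49, 48.77]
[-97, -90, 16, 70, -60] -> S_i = Random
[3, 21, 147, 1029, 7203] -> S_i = 3*7^i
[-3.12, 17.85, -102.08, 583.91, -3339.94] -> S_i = -3.12*(-5.72)^i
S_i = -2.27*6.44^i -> [-2.27, -14.62, -94.15, -606.29, -3904.54]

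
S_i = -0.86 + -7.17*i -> [-0.86, -8.03, -15.2, -22.37, -29.54]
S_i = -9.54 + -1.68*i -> [-9.54, -11.22, -12.9, -14.58, -16.26]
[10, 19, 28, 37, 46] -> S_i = 10 + 9*i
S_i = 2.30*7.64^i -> [2.3, 17.57, 134.25, 1025.67, 7836.12]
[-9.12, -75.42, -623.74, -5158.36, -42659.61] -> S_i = -9.12*8.27^i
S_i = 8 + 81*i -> [8, 89, 170, 251, 332]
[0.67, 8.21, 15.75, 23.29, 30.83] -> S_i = 0.67 + 7.54*i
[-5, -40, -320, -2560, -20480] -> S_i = -5*8^i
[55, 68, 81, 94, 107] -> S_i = 55 + 13*i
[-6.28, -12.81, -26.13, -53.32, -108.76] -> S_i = -6.28*2.04^i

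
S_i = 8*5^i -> [8, 40, 200, 1000, 5000]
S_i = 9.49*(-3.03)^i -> [9.49, -28.75, 87.13, -263.99, 799.9]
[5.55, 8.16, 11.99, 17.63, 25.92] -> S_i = 5.55*1.47^i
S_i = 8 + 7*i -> [8, 15, 22, 29, 36]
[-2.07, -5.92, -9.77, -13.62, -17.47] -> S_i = -2.07 + -3.85*i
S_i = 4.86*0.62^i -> [4.86, 3.01, 1.87, 1.16, 0.72]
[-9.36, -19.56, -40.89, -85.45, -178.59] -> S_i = -9.36*2.09^i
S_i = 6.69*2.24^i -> [6.69, 14.99, 33.57, 75.19, 168.43]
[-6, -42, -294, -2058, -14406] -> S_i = -6*7^i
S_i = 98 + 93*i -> [98, 191, 284, 377, 470]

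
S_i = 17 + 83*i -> [17, 100, 183, 266, 349]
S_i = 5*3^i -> [5, 15, 45, 135, 405]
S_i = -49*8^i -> [-49, -392, -3136, -25088, -200704]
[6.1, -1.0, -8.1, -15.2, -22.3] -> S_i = 6.10 + -7.10*i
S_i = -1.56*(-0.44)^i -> [-1.56, 0.69, -0.3, 0.13, -0.06]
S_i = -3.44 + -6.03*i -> [-3.44, -9.47, -15.5, -21.53, -27.56]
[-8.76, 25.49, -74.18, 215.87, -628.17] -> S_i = -8.76*(-2.91)^i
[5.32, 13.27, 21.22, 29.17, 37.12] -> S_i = 5.32 + 7.95*i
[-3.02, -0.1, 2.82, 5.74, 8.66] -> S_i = -3.02 + 2.92*i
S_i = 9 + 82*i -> [9, 91, 173, 255, 337]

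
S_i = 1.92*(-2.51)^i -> [1.92, -4.82, 12.1, -30.36, 76.21]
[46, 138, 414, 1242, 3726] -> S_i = 46*3^i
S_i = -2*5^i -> [-2, -10, -50, -250, -1250]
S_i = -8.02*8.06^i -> [-8.02, -64.64, -521.01, -4199.33, -33846.56]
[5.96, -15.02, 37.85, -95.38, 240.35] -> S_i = 5.96*(-2.52)^i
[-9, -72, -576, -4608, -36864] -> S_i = -9*8^i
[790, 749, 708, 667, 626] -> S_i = 790 + -41*i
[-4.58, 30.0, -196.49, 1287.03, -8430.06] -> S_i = -4.58*(-6.55)^i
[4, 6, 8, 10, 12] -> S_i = 4 + 2*i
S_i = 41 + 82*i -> [41, 123, 205, 287, 369]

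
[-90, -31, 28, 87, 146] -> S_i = -90 + 59*i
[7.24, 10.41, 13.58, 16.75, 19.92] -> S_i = 7.24 + 3.17*i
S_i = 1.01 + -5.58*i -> [1.01, -4.57, -10.15, -15.73, -21.31]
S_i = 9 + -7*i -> [9, 2, -5, -12, -19]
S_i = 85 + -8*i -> [85, 77, 69, 61, 53]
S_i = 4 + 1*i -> [4, 5, 6, 7, 8]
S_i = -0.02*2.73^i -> [-0.02, -0.05, -0.15, -0.41, -1.11]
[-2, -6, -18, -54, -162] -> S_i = -2*3^i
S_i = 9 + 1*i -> [9, 10, 11, 12, 13]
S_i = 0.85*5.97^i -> [0.85, 5.07, 30.29, 180.86, 1079.73]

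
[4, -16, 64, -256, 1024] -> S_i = 4*-4^i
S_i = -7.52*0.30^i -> [-7.52, -2.26, -0.68, -0.2, -0.06]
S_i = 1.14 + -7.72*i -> [1.14, -6.58, -14.3, -22.02, -29.74]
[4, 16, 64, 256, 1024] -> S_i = 4*4^i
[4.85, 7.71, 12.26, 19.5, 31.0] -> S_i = 4.85*1.59^i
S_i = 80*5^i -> [80, 400, 2000, 10000, 50000]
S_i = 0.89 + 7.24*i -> [0.89, 8.13, 15.37, 22.61, 29.85]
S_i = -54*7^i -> [-54, -378, -2646, -18522, -129654]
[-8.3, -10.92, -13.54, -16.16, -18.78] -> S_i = -8.30 + -2.62*i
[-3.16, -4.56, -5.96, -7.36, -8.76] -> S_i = -3.16 + -1.40*i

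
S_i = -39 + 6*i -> [-39, -33, -27, -21, -15]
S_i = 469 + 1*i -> [469, 470, 471, 472, 473]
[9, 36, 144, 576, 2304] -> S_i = 9*4^i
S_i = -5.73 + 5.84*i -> [-5.73, 0.11, 5.95, 11.79, 17.63]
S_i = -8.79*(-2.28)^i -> [-8.79, 20.04, -45.69, 104.18, -237.54]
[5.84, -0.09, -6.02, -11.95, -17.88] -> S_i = 5.84 + -5.93*i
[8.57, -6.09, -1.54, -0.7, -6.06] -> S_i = Random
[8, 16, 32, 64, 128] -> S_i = 8*2^i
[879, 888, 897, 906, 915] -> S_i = 879 + 9*i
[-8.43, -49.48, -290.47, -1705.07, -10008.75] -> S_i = -8.43*5.87^i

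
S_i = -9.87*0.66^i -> [-9.87, -6.51, -4.3, -2.84, -1.87]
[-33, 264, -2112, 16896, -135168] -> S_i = -33*-8^i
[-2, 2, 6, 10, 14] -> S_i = -2 + 4*i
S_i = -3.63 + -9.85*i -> [-3.63, -13.48, -23.33, -33.18, -43.03]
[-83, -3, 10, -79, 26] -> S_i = Random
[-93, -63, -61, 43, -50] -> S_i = Random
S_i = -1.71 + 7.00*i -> [-1.71, 5.29, 12.29, 19.29, 26.29]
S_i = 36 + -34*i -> [36, 2, -32, -66, -100]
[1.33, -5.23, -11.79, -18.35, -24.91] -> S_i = 1.33 + -6.56*i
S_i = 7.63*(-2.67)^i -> [7.63, -20.37, 54.39, -145.23, 387.77]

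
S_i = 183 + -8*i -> [183, 175, 167, 159, 151]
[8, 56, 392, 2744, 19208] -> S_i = 8*7^i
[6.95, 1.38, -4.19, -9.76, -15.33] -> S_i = 6.95 + -5.57*i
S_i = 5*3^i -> [5, 15, 45, 135, 405]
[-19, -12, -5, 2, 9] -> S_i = -19 + 7*i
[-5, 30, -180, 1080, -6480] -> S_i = -5*-6^i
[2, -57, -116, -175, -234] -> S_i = 2 + -59*i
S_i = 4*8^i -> [4, 32, 256, 2048, 16384]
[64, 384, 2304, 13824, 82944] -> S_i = 64*6^i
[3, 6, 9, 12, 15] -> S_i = 3 + 3*i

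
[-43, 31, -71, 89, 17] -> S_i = Random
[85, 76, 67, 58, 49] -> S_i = 85 + -9*i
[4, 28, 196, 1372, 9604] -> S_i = 4*7^i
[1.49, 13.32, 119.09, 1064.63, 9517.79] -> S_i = 1.49*8.94^i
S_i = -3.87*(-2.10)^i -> [-3.87, 8.13, -17.07, 35.84, -75.26]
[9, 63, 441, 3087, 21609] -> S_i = 9*7^i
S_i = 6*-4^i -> [6, -24, 96, -384, 1536]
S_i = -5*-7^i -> [-5, 35, -245, 1715, -12005]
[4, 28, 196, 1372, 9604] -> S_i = 4*7^i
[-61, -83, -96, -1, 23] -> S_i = Random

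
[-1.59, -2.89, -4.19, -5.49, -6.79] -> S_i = -1.59 + -1.30*i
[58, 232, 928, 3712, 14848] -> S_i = 58*4^i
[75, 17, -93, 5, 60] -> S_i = Random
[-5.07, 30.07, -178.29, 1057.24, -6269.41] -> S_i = -5.07*(-5.93)^i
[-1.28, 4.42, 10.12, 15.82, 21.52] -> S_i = -1.28 + 5.70*i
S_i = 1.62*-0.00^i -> [1.62, -0.0, 0.0, -0.0, 0.0]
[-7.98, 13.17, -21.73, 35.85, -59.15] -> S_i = -7.98*(-1.65)^i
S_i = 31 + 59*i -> [31, 90, 149, 208, 267]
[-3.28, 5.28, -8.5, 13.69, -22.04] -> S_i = -3.28*(-1.61)^i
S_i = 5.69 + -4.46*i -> [5.69, 1.23, -3.23, -7.69, -12.15]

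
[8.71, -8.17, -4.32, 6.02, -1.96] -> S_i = Random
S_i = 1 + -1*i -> [1, 0, -1, -2, -3]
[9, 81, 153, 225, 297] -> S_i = 9 + 72*i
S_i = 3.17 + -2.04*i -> [3.17, 1.13, -0.91, -2.95, -4.99]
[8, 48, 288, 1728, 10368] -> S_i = 8*6^i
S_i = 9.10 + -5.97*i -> [9.1, 3.13, -2.84, -8.81, -14.78]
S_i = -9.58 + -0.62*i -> [-9.58, -10.2, -10.82, -11.44, -12.06]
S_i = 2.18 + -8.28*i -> [2.18, -6.1, -14.38, -22.66, -30.94]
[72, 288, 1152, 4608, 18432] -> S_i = 72*4^i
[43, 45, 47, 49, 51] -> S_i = 43 + 2*i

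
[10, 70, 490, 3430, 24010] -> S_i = 10*7^i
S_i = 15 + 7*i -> [15, 22, 29, 36, 43]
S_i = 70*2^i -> [70, 140, 280, 560, 1120]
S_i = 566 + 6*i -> [566, 572, 578, 584, 590]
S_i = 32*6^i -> [32, 192, 1152, 6912, 41472]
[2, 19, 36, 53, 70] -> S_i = 2 + 17*i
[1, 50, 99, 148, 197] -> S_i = 1 + 49*i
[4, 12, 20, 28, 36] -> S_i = 4 + 8*i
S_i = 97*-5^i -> [97, -485, 2425, -12125, 60625]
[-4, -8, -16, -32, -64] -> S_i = -4*2^i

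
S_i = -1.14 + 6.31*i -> [-1.14, 5.17, 11.48, 17.79, 24.1]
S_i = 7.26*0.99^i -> [7.26, 7.19, 7.12, 7.04, 6.97]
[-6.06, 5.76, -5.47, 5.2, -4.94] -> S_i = -6.06*(-0.95)^i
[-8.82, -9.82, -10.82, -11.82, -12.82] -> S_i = -8.82 + -1.00*i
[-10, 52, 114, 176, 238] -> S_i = -10 + 62*i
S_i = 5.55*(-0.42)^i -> [5.55, -2.33, 0.98, -0.41, 0.17]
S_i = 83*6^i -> [83, 498, 2988, 17928, 107568]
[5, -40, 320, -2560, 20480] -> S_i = 5*-8^i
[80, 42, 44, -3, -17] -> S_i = Random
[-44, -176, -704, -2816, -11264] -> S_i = -44*4^i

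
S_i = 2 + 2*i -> [2, 4, 6, 8, 10]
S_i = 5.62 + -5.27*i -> [5.62, 0.35, -4.92, -10.19, -15.46]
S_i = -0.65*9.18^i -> [-0.65, -5.97, -54.78, -502.85, -4616.19]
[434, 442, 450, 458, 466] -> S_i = 434 + 8*i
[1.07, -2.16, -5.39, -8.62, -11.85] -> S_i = 1.07 + -3.23*i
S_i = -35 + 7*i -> [-35, -28, -21, -14, -7]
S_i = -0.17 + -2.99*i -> [-0.17, -3.16, -6.15, -9.14, -12.13]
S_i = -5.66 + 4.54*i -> [-5.66, -1.12, 3.42, 7.96, 12.5]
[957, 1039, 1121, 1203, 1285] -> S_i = 957 + 82*i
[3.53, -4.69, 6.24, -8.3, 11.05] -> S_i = 3.53*(-1.33)^i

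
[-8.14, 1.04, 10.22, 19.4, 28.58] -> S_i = -8.14 + 9.18*i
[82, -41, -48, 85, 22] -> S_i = Random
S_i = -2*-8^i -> [-2, 16, -128, 1024, -8192]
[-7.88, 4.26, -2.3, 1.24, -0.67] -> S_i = -7.88*(-0.54)^i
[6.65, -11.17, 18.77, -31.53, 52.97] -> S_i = 6.65*(-1.68)^i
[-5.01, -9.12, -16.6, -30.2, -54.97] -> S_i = -5.01*1.82^i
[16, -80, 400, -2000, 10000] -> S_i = 16*-5^i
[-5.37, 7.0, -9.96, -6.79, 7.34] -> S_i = Random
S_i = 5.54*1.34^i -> [5.54, 7.42, 9.95, 13.33, 17.86]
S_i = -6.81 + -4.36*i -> [-6.81, -11.17, -15.53, -19.89, -24.25]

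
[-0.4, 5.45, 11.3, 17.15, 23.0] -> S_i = -0.40 + 5.85*i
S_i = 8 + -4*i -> [8, 4, 0, -4, -8]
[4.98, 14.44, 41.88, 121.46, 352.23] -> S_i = 4.98*2.90^i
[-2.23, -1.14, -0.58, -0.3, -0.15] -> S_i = -2.23*0.51^i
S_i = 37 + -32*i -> [37, 5, -27, -59, -91]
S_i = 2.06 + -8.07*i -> [2.06, -6.01, -14.08, -22.15, -30.22]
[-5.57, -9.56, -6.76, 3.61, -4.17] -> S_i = Random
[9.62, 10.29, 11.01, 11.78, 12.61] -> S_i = 9.62*1.07^i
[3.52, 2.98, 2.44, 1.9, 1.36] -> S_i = 3.52 + -0.54*i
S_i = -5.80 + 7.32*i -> [-5.8, 1.52, 8.84, 16.16, 23.48]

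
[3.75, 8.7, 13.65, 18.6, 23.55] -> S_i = 3.75 + 4.95*i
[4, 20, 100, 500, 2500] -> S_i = 4*5^i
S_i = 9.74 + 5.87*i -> [9.74, 15.61, 21.48, 27.35, 33.22]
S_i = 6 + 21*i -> [6, 27, 48, 69, 90]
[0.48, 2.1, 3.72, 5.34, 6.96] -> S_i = 0.48 + 1.62*i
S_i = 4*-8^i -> [4, -32, 256, -2048, 16384]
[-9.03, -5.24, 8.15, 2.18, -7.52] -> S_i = Random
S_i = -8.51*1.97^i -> [-8.51, -16.76, -33.03, -65.06, -128.17]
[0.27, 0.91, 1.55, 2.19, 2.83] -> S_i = 0.27 + 0.64*i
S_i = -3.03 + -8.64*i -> [-3.03, -11.67, -20.31, -28.95, -37.59]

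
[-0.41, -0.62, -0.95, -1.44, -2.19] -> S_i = -0.41*1.52^i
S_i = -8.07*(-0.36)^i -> [-8.07, 2.91, -1.05, 0.38, -0.14]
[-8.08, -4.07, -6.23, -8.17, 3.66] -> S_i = Random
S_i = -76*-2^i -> [-76, 152, -304, 608, -1216]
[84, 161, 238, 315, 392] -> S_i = 84 + 77*i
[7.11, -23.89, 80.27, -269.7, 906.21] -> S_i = 7.11*(-3.36)^i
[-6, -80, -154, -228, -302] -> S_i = -6 + -74*i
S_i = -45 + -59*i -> [-45, -104, -163, -222, -281]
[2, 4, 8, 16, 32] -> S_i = 2*2^i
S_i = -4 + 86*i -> [-4, 82, 168, 254, 340]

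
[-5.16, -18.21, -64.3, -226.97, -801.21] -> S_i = -5.16*3.53^i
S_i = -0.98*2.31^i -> [-0.98, -2.26, -5.23, -12.08, -27.9]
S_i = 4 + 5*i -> [4, 9, 14, 19, 24]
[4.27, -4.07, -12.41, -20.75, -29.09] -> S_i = 4.27 + -8.34*i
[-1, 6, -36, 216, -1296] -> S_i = -1*-6^i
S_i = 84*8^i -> [84, 672, 5376, 43008, 344064]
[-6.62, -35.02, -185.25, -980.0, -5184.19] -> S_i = -6.62*5.29^i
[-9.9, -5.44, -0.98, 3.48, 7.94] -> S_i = -9.90 + 4.46*i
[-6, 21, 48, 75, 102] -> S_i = -6 + 27*i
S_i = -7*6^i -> [-7, -42, -252, -1512, -9072]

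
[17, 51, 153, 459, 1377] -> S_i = 17*3^i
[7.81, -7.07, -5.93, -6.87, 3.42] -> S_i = Random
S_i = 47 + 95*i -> [47, 142, 237, 332, 427]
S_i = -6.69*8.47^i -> [-6.69, -56.66, -479.95, -4065.15, -34431.8]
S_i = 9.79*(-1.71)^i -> [9.79, -16.74, 28.63, -48.95, 83.71]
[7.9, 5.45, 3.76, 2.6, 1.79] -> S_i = 7.90*0.69^i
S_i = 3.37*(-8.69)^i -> [3.37, -29.29, 254.49, -2211.51, 19218.04]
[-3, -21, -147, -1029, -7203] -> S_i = -3*7^i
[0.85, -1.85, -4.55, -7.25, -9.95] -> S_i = 0.85 + -2.70*i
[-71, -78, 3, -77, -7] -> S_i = Random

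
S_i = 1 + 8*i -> [1, 9, 17, 25, 33]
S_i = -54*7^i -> [-54, -378, -2646, -18522, -129654]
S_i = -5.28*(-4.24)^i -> [-5.28, 22.39, -94.92, 402.47, -1706.46]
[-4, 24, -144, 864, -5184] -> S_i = -4*-6^i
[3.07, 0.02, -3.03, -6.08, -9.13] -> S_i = 3.07 + -3.05*i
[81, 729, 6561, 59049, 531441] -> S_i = 81*9^i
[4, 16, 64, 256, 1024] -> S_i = 4*4^i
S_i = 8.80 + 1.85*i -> [8.8, 10.65, 12.5, 14.35, 16.2]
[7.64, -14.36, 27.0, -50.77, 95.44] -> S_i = 7.64*(-1.88)^i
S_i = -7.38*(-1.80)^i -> [-7.38, 13.28, -23.91, 43.04, -77.47]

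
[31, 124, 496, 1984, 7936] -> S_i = 31*4^i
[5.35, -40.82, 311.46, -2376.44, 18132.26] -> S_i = 5.35*(-7.63)^i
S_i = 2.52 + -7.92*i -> [2.52, -5.4, -13.32, -21.24, -29.16]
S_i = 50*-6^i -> [50, -300, 1800, -10800, 64800]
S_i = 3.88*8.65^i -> [3.88, 33.56, 290.31, 2511.19, 21721.82]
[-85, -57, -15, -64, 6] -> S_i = Random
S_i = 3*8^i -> [3, 24, 192, 1536, 12288]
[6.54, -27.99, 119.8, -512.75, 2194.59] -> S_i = 6.54*(-4.28)^i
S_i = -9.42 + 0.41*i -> [-9.42, -9.01, -8.6, -8.19, -7.78]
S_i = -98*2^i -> [-98, -196, -392, -784, -1568]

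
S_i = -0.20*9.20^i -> [-0.2, -1.84, -16.93, -155.74, -1432.79]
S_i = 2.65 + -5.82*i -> [2.65, -3.17, -8.99, -14.81, -20.63]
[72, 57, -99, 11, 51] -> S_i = Random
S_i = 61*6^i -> [61, 366, 2196, 13176, 79056]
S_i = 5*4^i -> [5, 20, 80, 320, 1280]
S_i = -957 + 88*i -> [-957, -869, -781, -693, -605]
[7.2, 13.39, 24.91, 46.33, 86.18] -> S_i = 7.20*1.86^i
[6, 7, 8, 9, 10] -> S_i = 6 + 1*i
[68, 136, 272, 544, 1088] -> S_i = 68*2^i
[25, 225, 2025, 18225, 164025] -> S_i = 25*9^i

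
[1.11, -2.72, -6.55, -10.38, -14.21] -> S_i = 1.11 + -3.83*i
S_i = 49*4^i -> [49, 196, 784, 3136, 12544]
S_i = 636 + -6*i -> [636, 630, 624, 618, 612]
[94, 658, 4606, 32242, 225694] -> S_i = 94*7^i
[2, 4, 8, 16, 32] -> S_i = 2*2^i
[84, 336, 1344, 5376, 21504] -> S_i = 84*4^i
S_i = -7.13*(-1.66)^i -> [-7.13, 11.84, -19.65, 32.61, -54.14]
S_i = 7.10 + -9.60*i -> [7.1, -2.5, -12.1, -21.7, -31.3]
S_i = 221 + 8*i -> [221, 229, 237, 245, 253]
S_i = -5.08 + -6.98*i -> [-5.08, -12.06, -19.04, -26.02, -33.0]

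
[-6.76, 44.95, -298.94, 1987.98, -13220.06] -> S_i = -6.76*(-6.65)^i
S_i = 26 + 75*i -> [26, 101, 176, 251, 326]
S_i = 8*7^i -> [8, 56, 392, 2744, 19208]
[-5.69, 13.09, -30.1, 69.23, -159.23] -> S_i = -5.69*(-2.30)^i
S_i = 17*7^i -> [17, 119, 833, 5831, 40817]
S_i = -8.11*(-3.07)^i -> [-8.11, 24.9, -76.44, 234.66, -720.4]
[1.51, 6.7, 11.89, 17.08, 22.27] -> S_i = 1.51 + 5.19*i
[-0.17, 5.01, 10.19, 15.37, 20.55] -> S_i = -0.17 + 5.18*i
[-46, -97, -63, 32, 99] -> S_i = Random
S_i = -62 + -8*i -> [-62, -70, -78, -86, -94]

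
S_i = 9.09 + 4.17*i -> [9.09, 13.26, 17.43, 21.6, 25.77]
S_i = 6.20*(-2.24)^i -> [6.2, -13.89, 31.11, -69.68, 156.09]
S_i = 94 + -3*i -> [94, 91, 88, 85, 82]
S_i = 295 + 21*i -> [295, 316, 337, 358, 379]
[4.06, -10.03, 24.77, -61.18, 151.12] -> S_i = 4.06*(-2.47)^i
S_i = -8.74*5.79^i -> [-8.74, -50.6, -293.0, -1696.47, -9822.58]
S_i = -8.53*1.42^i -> [-8.53, -12.11, -17.2, -24.42, -34.68]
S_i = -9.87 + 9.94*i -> [-9.87, 0.07, 10.01, 19.95, 29.89]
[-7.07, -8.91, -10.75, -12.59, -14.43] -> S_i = -7.07 + -1.84*i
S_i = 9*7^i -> [9, 63, 441, 3087, 21609]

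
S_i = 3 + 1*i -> [3, 4, 5, 6, 7]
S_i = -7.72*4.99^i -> [-7.72, -38.52, -192.23, -959.22, -4786.52]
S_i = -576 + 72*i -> [-576, -504, -432, -360, -288]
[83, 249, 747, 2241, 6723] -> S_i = 83*3^i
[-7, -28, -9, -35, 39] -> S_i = Random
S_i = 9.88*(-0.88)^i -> [9.88, -8.69, 7.65, -6.73, 5.92]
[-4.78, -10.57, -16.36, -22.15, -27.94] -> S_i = -4.78 + -5.79*i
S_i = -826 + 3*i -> [-826, -823, -820, -817, -814]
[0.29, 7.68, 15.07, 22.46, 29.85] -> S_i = 0.29 + 7.39*i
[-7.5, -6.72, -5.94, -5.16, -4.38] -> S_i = -7.50 + 0.78*i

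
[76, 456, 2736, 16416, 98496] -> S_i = 76*6^i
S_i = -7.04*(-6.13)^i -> [-7.04, 43.16, -264.54, 1621.64, -9940.64]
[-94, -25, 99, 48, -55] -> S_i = Random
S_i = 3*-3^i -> [3, -9, 27, -81, 243]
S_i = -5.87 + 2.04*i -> [-5.87, -3.83, -1.79, 0.25, 2.29]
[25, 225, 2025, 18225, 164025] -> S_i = 25*9^i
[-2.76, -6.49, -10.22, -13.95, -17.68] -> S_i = -2.76 + -3.73*i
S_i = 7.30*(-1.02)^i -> [7.3, -7.45, 7.59, -7.75, 7.9]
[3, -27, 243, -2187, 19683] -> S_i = 3*-9^i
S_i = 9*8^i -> [9, 72, 576, 4608, 36864]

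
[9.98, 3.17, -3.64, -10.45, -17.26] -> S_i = 9.98 + -6.81*i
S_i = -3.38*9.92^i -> [-3.38, -33.53, -332.61, -3299.53, -32731.31]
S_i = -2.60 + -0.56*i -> [-2.6, -3.16, -3.72, -4.28, -4.84]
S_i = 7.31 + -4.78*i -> [7.31, 2.53, -2.25, -7.03, -11.81]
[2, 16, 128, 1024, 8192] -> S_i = 2*8^i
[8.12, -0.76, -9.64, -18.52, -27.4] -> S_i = 8.12 + -8.88*i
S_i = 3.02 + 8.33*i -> [3.02, 11.35, 19.68, 28.01, 36.34]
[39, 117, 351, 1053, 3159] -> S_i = 39*3^i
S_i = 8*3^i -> [8, 24, 72, 216, 648]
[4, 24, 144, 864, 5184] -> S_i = 4*6^i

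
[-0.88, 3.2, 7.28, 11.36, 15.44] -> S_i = -0.88 + 4.08*i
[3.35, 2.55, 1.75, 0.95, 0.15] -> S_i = 3.35 + -0.80*i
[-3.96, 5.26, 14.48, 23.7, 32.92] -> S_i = -3.96 + 9.22*i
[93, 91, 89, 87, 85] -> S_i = 93 + -2*i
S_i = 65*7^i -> [65, 455, 3185, 22295, 156065]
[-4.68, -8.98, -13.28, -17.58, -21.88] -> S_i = -4.68 + -4.30*i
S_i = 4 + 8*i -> [4, 12, 20, 28, 36]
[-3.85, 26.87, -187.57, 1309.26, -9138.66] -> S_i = -3.85*(-6.98)^i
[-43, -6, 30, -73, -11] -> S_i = Random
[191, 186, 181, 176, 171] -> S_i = 191 + -5*i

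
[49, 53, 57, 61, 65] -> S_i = 49 + 4*i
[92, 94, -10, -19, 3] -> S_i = Random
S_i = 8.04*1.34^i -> [8.04, 10.77, 14.44, 19.35, 25.92]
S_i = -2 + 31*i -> [-2, 29, 60, 91, 122]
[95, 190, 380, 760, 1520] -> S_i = 95*2^i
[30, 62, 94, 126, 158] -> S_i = 30 + 32*i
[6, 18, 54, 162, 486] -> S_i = 6*3^i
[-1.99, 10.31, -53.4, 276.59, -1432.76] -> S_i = -1.99*(-5.18)^i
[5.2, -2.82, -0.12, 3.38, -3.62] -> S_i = Random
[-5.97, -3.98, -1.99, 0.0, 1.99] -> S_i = -5.97 + 1.99*i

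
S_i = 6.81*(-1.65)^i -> [6.81, -11.24, 18.54, -30.59, 50.48]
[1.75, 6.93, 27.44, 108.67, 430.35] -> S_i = 1.75*3.96^i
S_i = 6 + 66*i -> [6, 72, 138, 204, 270]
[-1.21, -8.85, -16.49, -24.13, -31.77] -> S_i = -1.21 + -7.64*i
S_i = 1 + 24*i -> [1, 25, 49, 73, 97]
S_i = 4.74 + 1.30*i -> [4.74, 6.04, 7.34, 8.64, 9.94]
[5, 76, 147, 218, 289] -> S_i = 5 + 71*i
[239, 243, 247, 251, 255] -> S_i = 239 + 4*i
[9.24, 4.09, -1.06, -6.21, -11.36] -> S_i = 9.24 + -5.15*i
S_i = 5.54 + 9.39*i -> [5.54, 14.93, 24.32, 33.71, 43.1]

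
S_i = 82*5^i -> [82, 410, 2050, 10250, 51250]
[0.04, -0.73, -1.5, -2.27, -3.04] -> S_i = 0.04 + -0.77*i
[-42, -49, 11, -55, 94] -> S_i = Random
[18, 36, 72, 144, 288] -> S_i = 18*2^i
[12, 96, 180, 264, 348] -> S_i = 12 + 84*i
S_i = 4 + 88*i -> [4, 92, 180, 268, 356]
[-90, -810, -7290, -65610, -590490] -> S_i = -90*9^i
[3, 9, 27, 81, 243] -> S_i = 3*3^i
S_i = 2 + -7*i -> [2, -5, -12, -19, -26]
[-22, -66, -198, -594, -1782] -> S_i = -22*3^i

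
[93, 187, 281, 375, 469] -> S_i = 93 + 94*i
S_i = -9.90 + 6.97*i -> [-9.9, -2.93, 4.04, 11.01, 17.98]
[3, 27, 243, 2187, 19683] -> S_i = 3*9^i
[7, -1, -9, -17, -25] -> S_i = 7 + -8*i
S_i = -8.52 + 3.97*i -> [-8.52, -4.55, -0.58, 3.39, 7.36]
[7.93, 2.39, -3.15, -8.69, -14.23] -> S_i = 7.93 + -5.54*i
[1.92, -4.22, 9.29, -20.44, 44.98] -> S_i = 1.92*(-2.20)^i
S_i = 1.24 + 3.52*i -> [1.24, 4.76, 8.28, 11.8, 15.32]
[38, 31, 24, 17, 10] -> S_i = 38 + -7*i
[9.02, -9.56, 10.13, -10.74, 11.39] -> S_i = 9.02*(-1.06)^i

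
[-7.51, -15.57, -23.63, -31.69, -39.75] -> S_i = -7.51 + -8.06*i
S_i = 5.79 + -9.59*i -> [5.79, -3.8, -13.39, -22.98, -32.57]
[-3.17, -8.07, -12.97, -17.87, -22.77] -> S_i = -3.17 + -4.90*i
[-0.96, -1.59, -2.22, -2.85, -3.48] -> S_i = -0.96 + -0.63*i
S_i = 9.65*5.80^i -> [9.65, 55.97, 324.63, 1882.83, 10920.42]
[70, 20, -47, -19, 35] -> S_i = Random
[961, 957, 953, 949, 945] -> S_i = 961 + -4*i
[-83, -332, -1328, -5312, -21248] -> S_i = -83*4^i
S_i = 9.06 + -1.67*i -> [9.06, 7.39, 5.72, 4.05, 2.38]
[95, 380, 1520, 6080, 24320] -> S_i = 95*4^i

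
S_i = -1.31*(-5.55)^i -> [-1.31, 7.27, -40.35, 223.95, -1242.92]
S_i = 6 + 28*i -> [6, 34, 62, 90, 118]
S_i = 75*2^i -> [75, 150, 300, 600, 1200]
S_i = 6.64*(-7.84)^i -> [6.64, -52.06, 408.13, -3199.75, 25086.05]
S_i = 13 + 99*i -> [13, 112, 211, 310, 409]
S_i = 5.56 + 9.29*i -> [5.56, 14.85, 24.14, 33.43, 42.72]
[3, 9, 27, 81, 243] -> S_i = 3*3^i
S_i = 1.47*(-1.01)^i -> [1.47, -1.48, 1.5, -1.51, 1.53]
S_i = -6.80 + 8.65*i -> [-6.8, 1.85, 10.5, 19.15, 27.8]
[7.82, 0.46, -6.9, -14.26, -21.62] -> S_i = 7.82 + -7.36*i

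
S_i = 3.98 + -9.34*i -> [3.98, -5.36, -14.7, -24.04, -33.38]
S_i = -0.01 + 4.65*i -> [-0.01, 4.64, 9.29, 13.94, 18.59]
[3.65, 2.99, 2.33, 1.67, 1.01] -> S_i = 3.65 + -0.66*i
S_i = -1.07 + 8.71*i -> [-1.07, 7.64, 16.35, 25.06, 33.77]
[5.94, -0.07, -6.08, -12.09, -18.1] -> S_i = 5.94 + -6.01*i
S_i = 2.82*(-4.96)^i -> [2.82, -13.99, 69.38, -344.11, 1706.77]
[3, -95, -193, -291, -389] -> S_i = 3 + -98*i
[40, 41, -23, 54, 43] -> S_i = Random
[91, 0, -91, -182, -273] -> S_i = 91 + -91*i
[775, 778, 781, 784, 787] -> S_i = 775 + 3*i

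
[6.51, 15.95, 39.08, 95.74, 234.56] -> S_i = 6.51*2.45^i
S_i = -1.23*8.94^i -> [-1.23, -11.0, -98.31, -878.86, -7856.97]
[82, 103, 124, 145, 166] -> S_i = 82 + 21*i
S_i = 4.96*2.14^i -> [4.96, 10.61, 22.71, 48.61, 104.02]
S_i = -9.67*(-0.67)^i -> [-9.67, 6.48, -4.34, 2.91, -1.95]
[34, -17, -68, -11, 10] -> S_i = Random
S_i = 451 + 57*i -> [451, 508, 565, 622, 679]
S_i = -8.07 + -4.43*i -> [-8.07, -12.5, -16.93, -21.36, -25.79]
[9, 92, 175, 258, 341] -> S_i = 9 + 83*i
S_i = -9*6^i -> [-9, -54, -324, -1944, -11664]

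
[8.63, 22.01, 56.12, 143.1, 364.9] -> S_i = 8.63*2.55^i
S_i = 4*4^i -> [4, 16, 64, 256, 1024]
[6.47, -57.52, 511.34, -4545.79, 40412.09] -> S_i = 6.47*(-8.89)^i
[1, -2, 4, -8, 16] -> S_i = 1*-2^i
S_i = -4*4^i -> [-4, -16, -64, -256, -1024]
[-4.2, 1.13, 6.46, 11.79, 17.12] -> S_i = -4.20 + 5.33*i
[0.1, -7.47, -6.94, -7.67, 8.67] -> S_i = Random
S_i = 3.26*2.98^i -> [3.26, 9.71, 28.95, 86.27, 257.09]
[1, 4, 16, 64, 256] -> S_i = 1*4^i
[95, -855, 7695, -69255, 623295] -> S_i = 95*-9^i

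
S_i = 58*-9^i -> [58, -522, 4698, -42282, 380538]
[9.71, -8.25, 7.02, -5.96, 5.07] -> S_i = 9.71*(-0.85)^i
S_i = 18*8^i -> [18, 144, 1152, 9216, 73728]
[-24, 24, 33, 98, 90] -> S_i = Random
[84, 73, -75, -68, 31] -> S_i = Random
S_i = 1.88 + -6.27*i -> [1.88, -4.39, -10.66, -16.93, -23.2]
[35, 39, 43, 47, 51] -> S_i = 35 + 4*i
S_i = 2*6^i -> [2, 12, 72, 432, 2592]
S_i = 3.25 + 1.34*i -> [3.25, 4.59, 5.93, 7.27, 8.61]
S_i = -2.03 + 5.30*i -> [-2.03, 3.27, 8.57, 13.87, 19.17]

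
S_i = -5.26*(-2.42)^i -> [-5.26, 12.73, -30.8, 74.55, -180.4]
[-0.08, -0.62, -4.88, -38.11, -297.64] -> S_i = -0.08*7.81^i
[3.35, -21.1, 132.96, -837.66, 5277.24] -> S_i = 3.35*(-6.30)^i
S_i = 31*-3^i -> [31, -93, 279, -837, 2511]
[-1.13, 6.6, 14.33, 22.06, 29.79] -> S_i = -1.13 + 7.73*i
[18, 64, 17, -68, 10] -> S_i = Random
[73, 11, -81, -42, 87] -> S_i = Random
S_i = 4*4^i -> [4, 16, 64, 256, 1024]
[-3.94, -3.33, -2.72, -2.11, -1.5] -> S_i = -3.94 + 0.61*i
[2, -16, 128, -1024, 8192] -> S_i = 2*-8^i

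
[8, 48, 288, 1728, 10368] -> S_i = 8*6^i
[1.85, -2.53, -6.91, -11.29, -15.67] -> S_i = 1.85 + -4.38*i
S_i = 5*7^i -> [5, 35, 245, 1715, 12005]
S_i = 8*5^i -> [8, 40, 200, 1000, 5000]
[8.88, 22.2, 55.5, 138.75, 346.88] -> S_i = 8.88*2.50^i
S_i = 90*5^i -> [90, 450, 2250, 11250, 56250]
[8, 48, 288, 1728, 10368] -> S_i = 8*6^i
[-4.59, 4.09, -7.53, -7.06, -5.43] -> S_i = Random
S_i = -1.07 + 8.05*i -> [-1.07, 6.98, 15.03, 23.08, 31.13]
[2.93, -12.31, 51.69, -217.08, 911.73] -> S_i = 2.93*(-4.20)^i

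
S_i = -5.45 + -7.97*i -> [-5.45, -13.42, -21.39, -29.36, -37.33]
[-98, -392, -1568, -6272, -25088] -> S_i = -98*4^i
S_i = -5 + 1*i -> [-5, -4, -3, -2, -1]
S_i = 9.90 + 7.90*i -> [9.9, 17.8, 25.7, 33.6, 41.5]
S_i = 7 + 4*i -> [7, 11, 15, 19, 23]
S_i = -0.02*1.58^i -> [-0.02, -0.03, -0.05, -0.08, -0.12]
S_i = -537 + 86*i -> [-537, -451, -365, -279, -193]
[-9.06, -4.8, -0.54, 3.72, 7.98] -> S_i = -9.06 + 4.26*i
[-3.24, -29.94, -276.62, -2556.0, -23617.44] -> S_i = -3.24*9.24^i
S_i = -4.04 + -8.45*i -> [-4.04, -12.49, -20.94, -29.39, -37.84]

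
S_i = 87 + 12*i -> [87, 99, 111, 123, 135]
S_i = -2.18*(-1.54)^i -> [-2.18, 3.36, -5.17, 7.96, -12.26]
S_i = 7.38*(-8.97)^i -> [7.38, -66.2, 593.8, -5326.4, 47777.8]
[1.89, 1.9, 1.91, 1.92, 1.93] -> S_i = 1.89 + 0.01*i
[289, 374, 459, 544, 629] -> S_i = 289 + 85*i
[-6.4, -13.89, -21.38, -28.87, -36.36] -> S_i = -6.40 + -7.49*i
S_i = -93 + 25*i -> [-93, -68, -43, -18, 7]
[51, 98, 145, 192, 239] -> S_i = 51 + 47*i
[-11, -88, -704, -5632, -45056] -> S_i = -11*8^i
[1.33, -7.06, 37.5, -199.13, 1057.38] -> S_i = 1.33*(-5.31)^i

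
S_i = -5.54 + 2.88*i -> [-5.54, -2.66, 0.22, 3.1, 5.98]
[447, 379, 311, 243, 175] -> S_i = 447 + -68*i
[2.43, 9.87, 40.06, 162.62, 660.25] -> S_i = 2.43*4.06^i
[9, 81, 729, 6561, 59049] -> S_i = 9*9^i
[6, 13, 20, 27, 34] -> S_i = 6 + 7*i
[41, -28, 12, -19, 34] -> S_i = Random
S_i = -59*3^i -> [-59, -177, -531, -1593, -4779]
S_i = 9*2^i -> [9, 18, 36, 72, 144]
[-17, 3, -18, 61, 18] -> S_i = Random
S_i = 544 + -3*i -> [544, 541, 538, 535, 532]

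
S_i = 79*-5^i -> [79, -395, 1975, -9875, 49375]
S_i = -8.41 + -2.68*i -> [-8.41, -11.09, -13.77, -16.45, -19.13]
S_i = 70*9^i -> [70, 630, 5670, 51030, 459270]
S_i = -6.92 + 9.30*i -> [-6.92, 2.38, 11.68, 20.98, 30.28]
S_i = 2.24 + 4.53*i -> [2.24, 6.77, 11.3, 15.83, 20.36]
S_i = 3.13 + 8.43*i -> [3.13, 11.56, 19.99, 28.42, 36.85]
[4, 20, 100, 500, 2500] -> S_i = 4*5^i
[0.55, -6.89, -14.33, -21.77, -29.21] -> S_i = 0.55 + -7.44*i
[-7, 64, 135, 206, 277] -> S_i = -7 + 71*i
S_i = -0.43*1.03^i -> [-0.43, -0.44, -0.46, -0.47, -0.48]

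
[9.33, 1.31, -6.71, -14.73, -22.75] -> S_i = 9.33 + -8.02*i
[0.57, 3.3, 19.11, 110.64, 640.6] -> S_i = 0.57*5.79^i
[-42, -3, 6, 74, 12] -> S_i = Random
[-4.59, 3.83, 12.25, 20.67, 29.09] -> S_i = -4.59 + 8.42*i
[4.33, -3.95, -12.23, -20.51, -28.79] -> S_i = 4.33 + -8.28*i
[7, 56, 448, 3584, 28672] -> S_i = 7*8^i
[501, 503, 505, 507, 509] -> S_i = 501 + 2*i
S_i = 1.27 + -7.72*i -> [1.27, -6.45, -14.17, -21.89, -29.61]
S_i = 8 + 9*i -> [8, 17, 26, 35, 44]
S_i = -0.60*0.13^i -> [-0.6, -0.08, -0.01, -0.0, -0.0]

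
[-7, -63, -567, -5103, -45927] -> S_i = -7*9^i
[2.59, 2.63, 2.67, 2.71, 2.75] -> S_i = 2.59 + 0.04*i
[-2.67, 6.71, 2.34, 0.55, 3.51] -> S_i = Random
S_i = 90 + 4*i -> [90, 94, 98, 102, 106]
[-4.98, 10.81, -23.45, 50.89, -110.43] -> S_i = -4.98*(-2.17)^i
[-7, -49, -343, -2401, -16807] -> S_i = -7*7^i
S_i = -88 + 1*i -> [-88, -87, -86, -85, -84]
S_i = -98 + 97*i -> [-98, -1, 96, 193, 290]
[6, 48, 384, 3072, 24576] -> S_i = 6*8^i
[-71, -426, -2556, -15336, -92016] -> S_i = -71*6^i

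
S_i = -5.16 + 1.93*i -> [-5.16, -3.23, -1.3, 0.63, 2.56]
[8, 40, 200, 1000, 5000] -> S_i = 8*5^i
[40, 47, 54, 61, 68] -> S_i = 40 + 7*i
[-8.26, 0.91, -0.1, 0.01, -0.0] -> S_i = -8.26*(-0.11)^i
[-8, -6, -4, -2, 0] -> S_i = -8 + 2*i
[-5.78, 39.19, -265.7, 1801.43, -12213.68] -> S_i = -5.78*(-6.78)^i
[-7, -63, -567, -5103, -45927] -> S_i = -7*9^i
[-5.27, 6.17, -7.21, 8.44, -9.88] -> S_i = -5.27*(-1.17)^i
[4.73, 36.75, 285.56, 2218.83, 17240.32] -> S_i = 4.73*7.77^i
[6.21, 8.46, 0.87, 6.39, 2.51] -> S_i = Random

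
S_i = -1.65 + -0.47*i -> [-1.65, -2.12, -2.59, -3.06, -3.53]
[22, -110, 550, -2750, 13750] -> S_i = 22*-5^i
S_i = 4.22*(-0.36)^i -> [4.22, -1.52, 0.55, -0.2, 0.07]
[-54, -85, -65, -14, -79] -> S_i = Random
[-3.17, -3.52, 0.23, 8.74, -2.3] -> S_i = Random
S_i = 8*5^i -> [8, 40, 200, 1000, 5000]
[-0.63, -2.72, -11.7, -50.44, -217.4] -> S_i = -0.63*4.31^i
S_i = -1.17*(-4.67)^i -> [-1.17, 5.46, -25.52, 119.16, -556.48]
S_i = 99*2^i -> [99, 198, 396, 792, 1584]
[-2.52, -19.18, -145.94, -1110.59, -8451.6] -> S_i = -2.52*7.61^i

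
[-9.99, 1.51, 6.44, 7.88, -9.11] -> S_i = Random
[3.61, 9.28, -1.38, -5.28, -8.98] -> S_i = Random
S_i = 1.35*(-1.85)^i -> [1.35, -2.5, 4.62, -8.55, 15.81]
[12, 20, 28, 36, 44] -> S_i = 12 + 8*i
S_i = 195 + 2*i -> [195, 197, 199, 201, 203]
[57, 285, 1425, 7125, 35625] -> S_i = 57*5^i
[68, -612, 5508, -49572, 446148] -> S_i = 68*-9^i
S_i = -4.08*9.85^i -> [-4.08, -40.19, -395.85, -3899.14, -38406.53]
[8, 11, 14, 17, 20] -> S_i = 8 + 3*i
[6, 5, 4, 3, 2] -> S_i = 6 + -1*i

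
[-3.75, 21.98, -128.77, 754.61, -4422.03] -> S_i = -3.75*(-5.86)^i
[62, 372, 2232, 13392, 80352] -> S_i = 62*6^i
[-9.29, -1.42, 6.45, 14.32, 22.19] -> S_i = -9.29 + 7.87*i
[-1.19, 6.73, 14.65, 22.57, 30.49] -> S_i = -1.19 + 7.92*i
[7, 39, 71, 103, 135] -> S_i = 7 + 32*i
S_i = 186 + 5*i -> [186, 191, 196, 201, 206]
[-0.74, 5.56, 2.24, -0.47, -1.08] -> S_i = Random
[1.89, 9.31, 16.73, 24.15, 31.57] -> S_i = 1.89 + 7.42*i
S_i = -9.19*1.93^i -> [-9.19, -17.74, -34.23, -66.07, -127.51]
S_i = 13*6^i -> [13, 78, 468, 2808, 16848]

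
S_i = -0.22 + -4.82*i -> [-0.22, -5.04, -9.86, -14.68, -19.5]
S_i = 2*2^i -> [2, 4, 8, 16, 32]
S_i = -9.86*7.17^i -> [-9.86, -70.7, -506.89, -3634.41, -26058.75]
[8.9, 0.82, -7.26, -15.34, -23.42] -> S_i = 8.90 + -8.08*i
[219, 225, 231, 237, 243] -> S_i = 219 + 6*i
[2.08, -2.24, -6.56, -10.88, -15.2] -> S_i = 2.08 + -4.32*i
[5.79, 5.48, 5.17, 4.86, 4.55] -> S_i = 5.79 + -0.31*i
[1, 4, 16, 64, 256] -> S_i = 1*4^i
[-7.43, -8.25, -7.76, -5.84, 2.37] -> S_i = Random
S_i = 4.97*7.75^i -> [4.97, 38.52, 298.51, 2313.46, 17929.29]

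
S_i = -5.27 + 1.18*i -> [-5.27, -4.09, -2.91, -1.73, -0.55]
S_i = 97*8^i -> [97, 776, 6208, 49664, 397312]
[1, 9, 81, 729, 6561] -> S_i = 1*9^i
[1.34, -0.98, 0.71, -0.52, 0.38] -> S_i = 1.34*(-0.73)^i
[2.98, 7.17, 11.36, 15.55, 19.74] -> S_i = 2.98 + 4.19*i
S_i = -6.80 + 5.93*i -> [-6.8, -0.87, 5.06, 10.99, 16.92]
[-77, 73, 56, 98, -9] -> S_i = Random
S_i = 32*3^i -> [32, 96, 288, 864, 2592]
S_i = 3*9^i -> [3, 27, 243, 2187, 19683]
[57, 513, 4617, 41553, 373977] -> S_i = 57*9^i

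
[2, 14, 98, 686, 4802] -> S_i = 2*7^i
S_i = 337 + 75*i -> [337, 412, 487, 562, 637]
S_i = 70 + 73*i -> [70, 143, 216, 289, 362]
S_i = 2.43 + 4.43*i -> [2.43, 6.86, 11.29, 15.72, 20.15]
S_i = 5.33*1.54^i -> [5.33, 8.21, 12.64, 19.47, 29.98]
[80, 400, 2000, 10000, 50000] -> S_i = 80*5^i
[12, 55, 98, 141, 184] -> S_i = 12 + 43*i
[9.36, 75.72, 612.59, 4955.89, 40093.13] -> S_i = 9.36*8.09^i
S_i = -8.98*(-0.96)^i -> [-8.98, 8.62, -8.28, 7.94, -7.63]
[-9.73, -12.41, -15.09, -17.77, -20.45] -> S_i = -9.73 + -2.68*i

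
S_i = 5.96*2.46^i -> [5.96, 14.66, 36.07, 88.73, 218.27]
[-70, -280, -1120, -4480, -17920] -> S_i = -70*4^i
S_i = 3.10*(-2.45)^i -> [3.1, -7.6, 18.61, -45.59, 111.69]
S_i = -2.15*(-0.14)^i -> [-2.15, 0.3, -0.04, 0.01, -0.0]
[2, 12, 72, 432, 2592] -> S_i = 2*6^i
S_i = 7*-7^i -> [7, -49, 343, -2401, 16807]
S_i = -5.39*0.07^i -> [-5.39, -0.38, -0.03, -0.0, -0.0]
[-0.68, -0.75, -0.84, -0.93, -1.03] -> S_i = -0.68*1.11^i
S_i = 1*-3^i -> [1, -3, 9, -27, 81]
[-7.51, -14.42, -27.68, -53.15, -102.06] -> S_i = -7.51*1.92^i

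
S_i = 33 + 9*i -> [33, 42, 51, 60, 69]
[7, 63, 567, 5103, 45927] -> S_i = 7*9^i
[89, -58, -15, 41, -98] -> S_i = Random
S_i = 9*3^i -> [9, 27, 81, 243, 729]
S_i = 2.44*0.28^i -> [2.44, 0.68, 0.19, 0.05, 0.01]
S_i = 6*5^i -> [6, 30, 150, 750, 3750]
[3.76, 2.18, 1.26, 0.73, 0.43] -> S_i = 3.76*0.58^i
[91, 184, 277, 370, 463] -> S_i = 91 + 93*i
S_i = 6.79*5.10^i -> [6.79, 34.63, 176.61, 900.7, 4593.57]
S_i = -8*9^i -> [-8, -72, -648, -5832, -52488]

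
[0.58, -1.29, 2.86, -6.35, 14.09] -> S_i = 0.58*(-2.22)^i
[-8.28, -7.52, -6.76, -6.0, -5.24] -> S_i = -8.28 + 0.76*i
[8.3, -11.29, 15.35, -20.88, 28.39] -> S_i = 8.30*(-1.36)^i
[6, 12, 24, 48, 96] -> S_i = 6*2^i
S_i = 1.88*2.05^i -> [1.88, 3.85, 7.9, 16.2, 33.2]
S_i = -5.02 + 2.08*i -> [-5.02, -2.94, -0.86, 1.22, 3.3]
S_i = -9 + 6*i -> [-9, -3, 3, 9, 15]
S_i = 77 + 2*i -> [77, 79, 81, 83, 85]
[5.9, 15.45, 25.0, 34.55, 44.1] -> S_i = 5.90 + 9.55*i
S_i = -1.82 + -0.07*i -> [-1.82, -1.89, -1.96, -2.03, -2.1]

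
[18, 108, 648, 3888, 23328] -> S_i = 18*6^i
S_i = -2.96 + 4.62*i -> [-2.96, 1.66, 6.28, 10.9, 15.52]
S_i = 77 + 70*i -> [77, 147, 217, 287, 357]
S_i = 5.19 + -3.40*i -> [5.19, 1.79, -1.61, -5.01, -8.41]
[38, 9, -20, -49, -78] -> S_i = 38 + -29*i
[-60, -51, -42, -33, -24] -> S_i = -60 + 9*i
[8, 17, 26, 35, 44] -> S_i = 8 + 9*i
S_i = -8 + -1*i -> [-8, -9, -10, -11, -12]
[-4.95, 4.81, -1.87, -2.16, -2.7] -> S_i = Random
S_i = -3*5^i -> [-3, -15, -75, -375, -1875]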